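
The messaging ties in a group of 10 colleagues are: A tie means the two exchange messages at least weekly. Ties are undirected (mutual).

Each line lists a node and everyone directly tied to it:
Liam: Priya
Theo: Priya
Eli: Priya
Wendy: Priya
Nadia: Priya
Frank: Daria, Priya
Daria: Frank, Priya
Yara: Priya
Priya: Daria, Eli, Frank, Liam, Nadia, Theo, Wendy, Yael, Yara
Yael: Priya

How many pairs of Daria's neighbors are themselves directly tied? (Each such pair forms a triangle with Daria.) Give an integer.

1

Daria's neighbors: Frank and Priya.
Neighbor pairs that are themselves tied: Daria–Frank–Priya. Each forms one triangle with Daria, for 1 in total.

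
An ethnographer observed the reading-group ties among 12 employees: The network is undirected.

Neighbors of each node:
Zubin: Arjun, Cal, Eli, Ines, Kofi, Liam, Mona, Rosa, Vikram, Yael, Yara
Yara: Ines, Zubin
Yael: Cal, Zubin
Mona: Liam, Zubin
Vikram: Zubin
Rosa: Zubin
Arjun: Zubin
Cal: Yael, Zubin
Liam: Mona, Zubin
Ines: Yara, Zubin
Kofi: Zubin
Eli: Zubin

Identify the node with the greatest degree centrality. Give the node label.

Zubin

Degrees — Arjun:1, Cal:2, Eli:1, Ines:2, Kofi:1, Liam:2, Mona:2, Rosa:1, Vikram:1, Yael:2, Yara:2, Zubin:11.
The maximum is 11, attained only by Zubin.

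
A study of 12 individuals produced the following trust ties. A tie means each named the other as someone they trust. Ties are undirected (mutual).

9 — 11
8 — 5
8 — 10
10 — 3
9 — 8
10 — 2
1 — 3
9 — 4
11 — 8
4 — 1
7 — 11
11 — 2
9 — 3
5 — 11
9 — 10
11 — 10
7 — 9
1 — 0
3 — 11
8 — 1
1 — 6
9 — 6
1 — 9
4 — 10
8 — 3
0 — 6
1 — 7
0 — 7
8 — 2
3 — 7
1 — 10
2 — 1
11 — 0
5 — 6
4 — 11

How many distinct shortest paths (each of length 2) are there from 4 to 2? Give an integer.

3

The shortest distance is 2. The length-2 paths are: 4–11–2; 4–10–2; 4–1–2.
That gives 3 distinct shortest paths.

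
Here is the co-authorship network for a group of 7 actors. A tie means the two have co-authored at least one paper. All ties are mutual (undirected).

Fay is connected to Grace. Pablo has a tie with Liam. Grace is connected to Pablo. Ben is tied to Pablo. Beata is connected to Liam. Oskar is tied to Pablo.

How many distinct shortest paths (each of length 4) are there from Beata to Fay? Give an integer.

The shortest distance is 4, and the only length-4 path is Beata–Liam–Pablo–Grace–Fay. So there is exactly 1 shortest path.

1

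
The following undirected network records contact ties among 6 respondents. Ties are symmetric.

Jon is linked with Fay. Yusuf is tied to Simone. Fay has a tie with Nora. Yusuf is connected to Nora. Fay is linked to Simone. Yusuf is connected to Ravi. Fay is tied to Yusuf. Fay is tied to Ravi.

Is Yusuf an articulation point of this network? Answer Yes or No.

No

Even without Yusuf, every remaining node can still reach every other (the residual graph is connected), so Yusuf is not a cut vertex.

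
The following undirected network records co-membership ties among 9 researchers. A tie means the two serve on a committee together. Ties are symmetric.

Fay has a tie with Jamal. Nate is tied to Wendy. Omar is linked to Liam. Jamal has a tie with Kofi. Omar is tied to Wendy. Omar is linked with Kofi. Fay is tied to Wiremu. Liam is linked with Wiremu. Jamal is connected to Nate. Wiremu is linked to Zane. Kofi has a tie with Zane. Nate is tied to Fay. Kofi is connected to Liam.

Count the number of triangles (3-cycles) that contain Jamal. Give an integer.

Jamal's neighbors: Fay, Kofi, and Nate.
Neighbor pairs that are themselves tied: Jamal–Fay–Nate. Each forms one triangle with Jamal, for 1 in total.

1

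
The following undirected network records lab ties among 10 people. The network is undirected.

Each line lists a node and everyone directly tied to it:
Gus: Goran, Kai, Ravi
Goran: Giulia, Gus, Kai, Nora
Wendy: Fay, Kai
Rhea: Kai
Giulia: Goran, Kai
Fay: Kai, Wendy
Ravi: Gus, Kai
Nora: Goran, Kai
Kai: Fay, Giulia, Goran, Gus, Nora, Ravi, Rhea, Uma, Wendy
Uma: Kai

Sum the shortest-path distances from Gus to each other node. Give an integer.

Distances from Gus: Fay:2, Giulia:2, Goran:1, Kai:1, Nora:2, Ravi:1, Rhea:2, Uma:2, Wendy:2.
Sum = 2 + 2 + 1 + 1 + 2 + 1 + 2 + 2 + 2 = 15.

15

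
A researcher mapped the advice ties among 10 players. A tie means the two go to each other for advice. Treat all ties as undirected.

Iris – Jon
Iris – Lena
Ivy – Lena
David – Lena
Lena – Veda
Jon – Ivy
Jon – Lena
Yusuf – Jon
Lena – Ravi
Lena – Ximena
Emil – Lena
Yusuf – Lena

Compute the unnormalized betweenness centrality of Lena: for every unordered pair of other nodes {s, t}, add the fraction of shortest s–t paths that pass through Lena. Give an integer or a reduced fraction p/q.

63/2

Pairs whose geodesics pass through Lena — Veda–Ravi: 1; Veda–Jon: 1; Veda–Emil: 1; Veda–Ivy: 1; Veda–Iris: 1; Veda–David: 1; Veda–Ximena: 1; Veda–Yusuf: 1; Ravi–Jon: 1; Ravi–Emil: 1; Ravi–Ivy: 1; Ravi–Iris: 1; Ravi–David: 1; Ravi–Ximena: 1 … (+19 more pairs).
All other pairs contribute 0.
Summing the contributions gives betweenness(Lena) = 63/2.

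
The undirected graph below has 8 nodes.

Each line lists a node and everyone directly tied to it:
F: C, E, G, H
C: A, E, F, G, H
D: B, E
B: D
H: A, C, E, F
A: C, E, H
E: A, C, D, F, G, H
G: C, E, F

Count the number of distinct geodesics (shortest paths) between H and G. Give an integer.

3

The shortest distance is 2. The length-2 paths are: H–C–G; H–E–G; H–F–G.
That gives 3 distinct shortest paths.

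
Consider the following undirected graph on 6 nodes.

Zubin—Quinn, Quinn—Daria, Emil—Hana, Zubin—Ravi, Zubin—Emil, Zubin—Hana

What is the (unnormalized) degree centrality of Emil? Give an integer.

Emil is directly tied to Hana and Zubin. That is 2 neighbors, so the degree of Emil is 2.

2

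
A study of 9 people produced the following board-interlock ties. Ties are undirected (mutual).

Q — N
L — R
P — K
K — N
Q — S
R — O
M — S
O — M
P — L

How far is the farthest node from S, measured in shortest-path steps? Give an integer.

4

Distances from S: K:3, L:4, M:1, N:2, O:2, P:4, Q:1, R:3.
The largest is 4 (to L and P), so the eccentricity of S is 4.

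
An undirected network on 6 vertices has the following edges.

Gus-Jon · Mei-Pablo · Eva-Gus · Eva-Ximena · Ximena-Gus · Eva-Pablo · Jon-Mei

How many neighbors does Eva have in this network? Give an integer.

Eva is directly tied to Gus, Pablo, and Ximena. That is 3 neighbors, so the degree of Eva is 3.

3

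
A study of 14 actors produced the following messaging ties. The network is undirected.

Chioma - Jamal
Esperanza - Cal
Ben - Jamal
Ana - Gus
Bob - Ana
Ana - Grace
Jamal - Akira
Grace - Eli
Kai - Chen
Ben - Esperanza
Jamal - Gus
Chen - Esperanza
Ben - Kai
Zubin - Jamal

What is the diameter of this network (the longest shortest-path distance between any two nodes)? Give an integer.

7

Eccentricity of each node (its greatest distance to any other): Akira:5, Ana:5, Ben:5, Bob:6, Cal:7, Chen:7, Chioma:5, Eli:7, Esperanza:6, Grace:6, Gus:4, Jamal:4, Kai:6, Zubin:5.
The maximum eccentricity is 7, realized for instance by the pair Cal–Eli via Cal – Esperanza – Ben – Jamal – Gus – Ana – Grace – Eli. So the diameter is 7.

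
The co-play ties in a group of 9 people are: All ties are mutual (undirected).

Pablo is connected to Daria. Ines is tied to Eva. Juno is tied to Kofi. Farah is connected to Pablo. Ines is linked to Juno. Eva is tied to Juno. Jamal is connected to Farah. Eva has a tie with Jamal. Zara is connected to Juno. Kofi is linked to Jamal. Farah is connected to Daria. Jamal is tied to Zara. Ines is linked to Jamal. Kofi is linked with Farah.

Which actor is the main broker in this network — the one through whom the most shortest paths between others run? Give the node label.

Unnormalized betweenness of each node: Daria:0, Eva:1/4, Farah:12, Ines:1/4, Jamal:23/2, Juno:5/2, Kofi:13/4, Pablo:0, Zara:1/4.
Farah has the largest value, 12, making it the main broker — the node through which the most shortest paths run.

Farah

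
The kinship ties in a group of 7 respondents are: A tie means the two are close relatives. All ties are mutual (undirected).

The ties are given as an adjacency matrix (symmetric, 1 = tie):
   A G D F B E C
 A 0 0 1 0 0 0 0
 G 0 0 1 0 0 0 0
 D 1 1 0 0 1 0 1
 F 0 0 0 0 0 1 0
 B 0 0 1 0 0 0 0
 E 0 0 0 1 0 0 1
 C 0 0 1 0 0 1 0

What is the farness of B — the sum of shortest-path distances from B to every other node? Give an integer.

14

Distances from B: A:2, C:2, D:1, E:3, F:4, G:2.
Sum = 2 + 2 + 1 + 3 + 4 + 2 = 14.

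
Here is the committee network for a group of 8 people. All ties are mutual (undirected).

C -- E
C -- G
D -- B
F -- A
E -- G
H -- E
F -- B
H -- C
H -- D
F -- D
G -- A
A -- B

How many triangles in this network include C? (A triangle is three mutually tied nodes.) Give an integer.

C's neighbors: E, G, and H.
Neighbor pairs that are themselves tied: C–E–G; C–E–H. Each forms one triangle with C, for 2 in total.

2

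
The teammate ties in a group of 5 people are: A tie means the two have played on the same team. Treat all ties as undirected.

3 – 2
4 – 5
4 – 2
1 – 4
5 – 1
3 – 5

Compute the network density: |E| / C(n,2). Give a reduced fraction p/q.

3/5

There are 6 edges and 5 nodes, so the maximum possible is C(5,2) = 10.
Density = 6/10 = 3/5.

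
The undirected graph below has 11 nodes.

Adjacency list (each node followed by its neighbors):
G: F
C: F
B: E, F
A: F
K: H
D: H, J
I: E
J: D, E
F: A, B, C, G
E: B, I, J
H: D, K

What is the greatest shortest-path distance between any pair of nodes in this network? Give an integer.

7

Eccentricity of each node (its greatest distance to any other): A:7, B:5, C:7, D:5, E:4, F:6, G:7, H:6, I:5, J:4, K:7.
The maximum eccentricity is 7, realized for instance by the pair A–K via A – F – B – E – J – D – H – K. So the diameter is 7.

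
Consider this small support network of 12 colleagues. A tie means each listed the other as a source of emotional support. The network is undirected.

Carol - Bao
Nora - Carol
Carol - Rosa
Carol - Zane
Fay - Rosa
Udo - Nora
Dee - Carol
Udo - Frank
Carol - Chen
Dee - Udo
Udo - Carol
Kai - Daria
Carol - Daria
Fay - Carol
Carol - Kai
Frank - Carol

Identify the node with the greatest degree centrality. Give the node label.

Carol

Degrees — Bao:1, Carol:11, Chen:1, Daria:2, Dee:2, Fay:2, Frank:2, Kai:2, Nora:2, Rosa:2, Udo:4, Zane:1.
The maximum is 11, attained only by Carol.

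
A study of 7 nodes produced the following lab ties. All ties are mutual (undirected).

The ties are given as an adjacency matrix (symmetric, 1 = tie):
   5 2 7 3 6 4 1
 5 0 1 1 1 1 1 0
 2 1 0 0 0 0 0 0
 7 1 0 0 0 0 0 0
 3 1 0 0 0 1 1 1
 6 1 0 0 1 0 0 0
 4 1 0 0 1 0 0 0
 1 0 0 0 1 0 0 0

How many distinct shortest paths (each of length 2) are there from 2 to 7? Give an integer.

1

The shortest distance is 2, and the only length-2 path is 2–5–7. So there is exactly 1 shortest path.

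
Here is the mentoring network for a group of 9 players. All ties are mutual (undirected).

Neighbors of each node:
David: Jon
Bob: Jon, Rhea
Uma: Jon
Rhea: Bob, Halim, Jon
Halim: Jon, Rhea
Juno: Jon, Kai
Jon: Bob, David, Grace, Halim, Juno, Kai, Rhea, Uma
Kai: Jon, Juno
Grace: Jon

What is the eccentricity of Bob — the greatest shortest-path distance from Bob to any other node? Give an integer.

2

Distances from Bob: David:2, Grace:2, Halim:2, Jon:1, Juno:2, Kai:2, Rhea:1, Uma:2.
The largest is 2 (to Grace, Uma, Halim, Juno, David, and Kai), so the eccentricity of Bob is 2.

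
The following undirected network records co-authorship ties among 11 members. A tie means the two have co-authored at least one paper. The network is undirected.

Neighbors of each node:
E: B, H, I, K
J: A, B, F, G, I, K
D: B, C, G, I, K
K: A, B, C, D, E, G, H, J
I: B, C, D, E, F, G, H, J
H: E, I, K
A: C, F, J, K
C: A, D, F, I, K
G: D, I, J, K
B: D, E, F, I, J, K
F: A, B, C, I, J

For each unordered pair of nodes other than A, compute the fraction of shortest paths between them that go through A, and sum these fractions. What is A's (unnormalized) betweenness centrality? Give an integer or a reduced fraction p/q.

1/2

Pairs whose geodesics pass through A — J–C: 1/4; F–K: 1/4.
All other pairs contribute 0.
Summing the contributions gives betweenness(A) = 1/2.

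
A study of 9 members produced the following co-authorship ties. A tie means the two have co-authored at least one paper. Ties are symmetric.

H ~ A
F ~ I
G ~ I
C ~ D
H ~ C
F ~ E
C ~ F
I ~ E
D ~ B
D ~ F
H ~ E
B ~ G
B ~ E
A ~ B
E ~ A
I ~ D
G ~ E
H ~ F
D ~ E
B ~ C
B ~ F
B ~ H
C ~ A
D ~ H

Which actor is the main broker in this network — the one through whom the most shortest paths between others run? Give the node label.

Unnormalized betweenness of each node: A:1/5, B:101/30, C:1/2, D:77/60, E:15/4, F:77/60, G:1/4, H:7/10, I:2/3.
E has the largest value, 15/4, making it the main broker — the node through which the most shortest paths run.

E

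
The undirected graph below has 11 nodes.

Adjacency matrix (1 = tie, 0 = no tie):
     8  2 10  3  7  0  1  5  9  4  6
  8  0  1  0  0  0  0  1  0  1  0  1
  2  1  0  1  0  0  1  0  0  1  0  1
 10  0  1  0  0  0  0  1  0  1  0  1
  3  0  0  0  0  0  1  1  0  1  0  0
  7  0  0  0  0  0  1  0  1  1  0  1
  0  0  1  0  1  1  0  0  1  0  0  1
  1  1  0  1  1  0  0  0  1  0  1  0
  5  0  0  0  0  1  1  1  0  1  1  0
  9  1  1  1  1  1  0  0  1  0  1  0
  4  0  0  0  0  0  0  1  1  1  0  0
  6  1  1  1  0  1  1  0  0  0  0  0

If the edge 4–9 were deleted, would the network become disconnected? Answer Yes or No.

No

Even without that edge, 4 still reaches 9 via 4 – 5 – 9, so the network stays connected. Not a bridge.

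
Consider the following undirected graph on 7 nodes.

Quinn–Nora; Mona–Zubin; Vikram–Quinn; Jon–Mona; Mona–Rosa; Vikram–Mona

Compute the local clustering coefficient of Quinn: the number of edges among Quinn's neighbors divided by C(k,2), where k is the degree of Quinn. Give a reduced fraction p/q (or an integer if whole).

0

Quinn's neighbors: Nora and Vikram (k = 2).
Possible neighbor pairs: C(2,2) = 1. Edges among them: none → e = 0.
Clustering(Quinn) = 0/1.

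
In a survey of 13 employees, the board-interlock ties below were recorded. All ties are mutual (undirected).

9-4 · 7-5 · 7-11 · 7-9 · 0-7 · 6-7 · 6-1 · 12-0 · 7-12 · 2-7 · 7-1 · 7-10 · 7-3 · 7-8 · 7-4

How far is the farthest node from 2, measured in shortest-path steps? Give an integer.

2

Distances from 2: 0:2, 1:2, 3:2, 4:2, 5:2, 6:2, 7:1, 8:2, 9:2, 10:2, 11:2, 12:2.
The largest is 2 (to 9, 5, 8, 1, 6, 11, 0, 12, 10, 4, and 3), so the eccentricity of 2 is 2.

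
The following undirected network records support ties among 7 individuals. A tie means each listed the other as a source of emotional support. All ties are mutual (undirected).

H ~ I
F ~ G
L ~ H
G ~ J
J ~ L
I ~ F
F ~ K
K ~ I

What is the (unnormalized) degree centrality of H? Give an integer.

2

H is directly tied to I and L. That is 2 neighbors, so the degree of H is 2.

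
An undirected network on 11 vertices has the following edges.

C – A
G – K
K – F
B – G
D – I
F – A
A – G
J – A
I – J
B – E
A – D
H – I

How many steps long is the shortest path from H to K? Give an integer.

One shortest route is H – I – D – A – G – K, which uses 5 edges, and at distance 4 from H we only reach {C, F, G}, which does not include K. So d(H,K) = 5.

5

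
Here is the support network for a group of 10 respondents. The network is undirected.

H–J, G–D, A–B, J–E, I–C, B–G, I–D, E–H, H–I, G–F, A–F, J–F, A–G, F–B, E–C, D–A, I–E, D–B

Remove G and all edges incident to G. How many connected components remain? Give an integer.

G's neighbors (A, B, D, and F) remain reachable from one another through other ties, so the rest of the network stays in one piece.

1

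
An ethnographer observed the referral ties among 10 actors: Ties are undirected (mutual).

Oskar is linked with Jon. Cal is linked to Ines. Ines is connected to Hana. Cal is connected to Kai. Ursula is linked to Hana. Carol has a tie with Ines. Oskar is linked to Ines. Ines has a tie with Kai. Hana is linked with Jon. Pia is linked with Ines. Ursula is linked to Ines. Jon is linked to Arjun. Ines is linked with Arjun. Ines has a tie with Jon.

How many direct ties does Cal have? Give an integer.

Cal is directly tied to Ines and Kai. That is 2 neighbors, so the degree of Cal is 2.

2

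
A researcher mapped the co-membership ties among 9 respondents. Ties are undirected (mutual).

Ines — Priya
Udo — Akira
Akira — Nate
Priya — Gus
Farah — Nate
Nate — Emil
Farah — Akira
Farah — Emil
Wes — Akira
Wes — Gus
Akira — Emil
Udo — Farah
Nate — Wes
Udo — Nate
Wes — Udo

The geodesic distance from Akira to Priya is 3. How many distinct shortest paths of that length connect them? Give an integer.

1

The shortest distance is 3, and the only length-3 path is Akira–Wes–Gus–Priya. So there is exactly 1 shortest path.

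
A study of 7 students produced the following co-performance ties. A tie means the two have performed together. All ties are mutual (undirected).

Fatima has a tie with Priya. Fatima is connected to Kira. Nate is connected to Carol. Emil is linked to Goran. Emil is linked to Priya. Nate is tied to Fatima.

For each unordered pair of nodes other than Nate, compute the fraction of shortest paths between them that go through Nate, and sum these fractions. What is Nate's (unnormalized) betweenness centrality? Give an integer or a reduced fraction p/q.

5

Pairs whose geodesics pass through Nate — Goran–Carol: 1; Fatima–Carol: 1; Kira–Carol: 1; Emil–Carol: 1; Carol–Priya: 1.
All other pairs contribute 0.
Summing the contributions gives betweenness(Nate) = 5.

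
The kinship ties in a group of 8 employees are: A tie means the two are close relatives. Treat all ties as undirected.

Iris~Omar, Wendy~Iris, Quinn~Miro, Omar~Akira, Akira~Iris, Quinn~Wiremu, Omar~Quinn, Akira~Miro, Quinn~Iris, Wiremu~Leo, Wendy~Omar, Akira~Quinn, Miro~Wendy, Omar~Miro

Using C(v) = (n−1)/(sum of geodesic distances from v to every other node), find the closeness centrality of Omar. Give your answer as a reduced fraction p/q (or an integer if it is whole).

Distances from Omar: Akira:1, Iris:1, Leo:3, Miro:1, Quinn:1, Wendy:1, Wiremu:2. Sum = 10.
n = 8, so closeness = 7/10.

7/10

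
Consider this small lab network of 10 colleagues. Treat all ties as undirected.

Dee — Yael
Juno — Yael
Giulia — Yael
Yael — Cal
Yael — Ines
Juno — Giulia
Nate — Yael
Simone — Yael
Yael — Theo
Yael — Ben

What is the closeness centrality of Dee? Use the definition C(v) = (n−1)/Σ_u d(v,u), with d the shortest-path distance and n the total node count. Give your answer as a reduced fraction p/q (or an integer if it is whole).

Distances from Dee: Ben:2, Cal:2, Giulia:2, Ines:2, Juno:2, Nate:2, Simone:2, Theo:2, Yael:1. Sum = 17.
n = 10, so closeness = 9/17.

9/17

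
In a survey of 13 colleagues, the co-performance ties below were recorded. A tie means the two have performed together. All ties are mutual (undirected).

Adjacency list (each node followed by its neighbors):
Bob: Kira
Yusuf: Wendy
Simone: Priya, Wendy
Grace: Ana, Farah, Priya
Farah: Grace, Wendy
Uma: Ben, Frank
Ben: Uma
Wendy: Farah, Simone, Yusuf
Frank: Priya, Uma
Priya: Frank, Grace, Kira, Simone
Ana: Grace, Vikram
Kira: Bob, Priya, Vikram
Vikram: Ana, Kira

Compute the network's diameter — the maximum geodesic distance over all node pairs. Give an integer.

6

Eccentricity of each node (its greatest distance to any other): Ana:5, Ben:6, Bob:5, Farah:5, Frank:4, Grace:4, Kira:4, Priya:3, Simone:4, Uma:5, Vikram:5, Wendy:5, Yusuf:6.
The maximum eccentricity is 6, realized for instance by the pair Yusuf–Ben via Yusuf – Wendy – Simone – Priya – Frank – Uma – Ben. So the diameter is 6.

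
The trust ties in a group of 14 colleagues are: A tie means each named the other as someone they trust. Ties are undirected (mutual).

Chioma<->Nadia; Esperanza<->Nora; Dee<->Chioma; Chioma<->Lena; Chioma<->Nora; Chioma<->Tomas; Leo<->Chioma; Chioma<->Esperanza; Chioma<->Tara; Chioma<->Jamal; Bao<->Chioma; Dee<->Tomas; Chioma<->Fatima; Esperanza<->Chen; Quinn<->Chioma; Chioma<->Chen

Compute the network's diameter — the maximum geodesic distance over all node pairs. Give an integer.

Eccentricity of each node (its greatest distance to any other): Bao:2, Chen:2, Chioma:1, Dee:2, Esperanza:2, Fatima:2, Jamal:2, Lena:2, Leo:2, Nadia:2, Nora:2, Quinn:2, Tara:2, Tomas:2.
The maximum eccentricity is 2, realized for instance by the pair Bao–Leo via Bao – Chioma – Leo. So the diameter is 2.

2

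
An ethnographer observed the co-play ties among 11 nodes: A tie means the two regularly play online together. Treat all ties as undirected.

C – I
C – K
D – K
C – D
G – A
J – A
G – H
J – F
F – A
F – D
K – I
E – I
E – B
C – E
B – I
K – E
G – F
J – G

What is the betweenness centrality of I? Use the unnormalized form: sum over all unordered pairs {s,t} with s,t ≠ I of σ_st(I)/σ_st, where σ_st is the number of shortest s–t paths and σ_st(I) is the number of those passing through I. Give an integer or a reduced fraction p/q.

4

Pairs whose geodesics pass through I — J–B: 2/4; A–B: 2/4; G–B: 2/4; H–B: 2/4; F–B: 2/4; B–C: 1/2; B–K: 1/2; B–D: 2/4.
All other pairs contribute 0.
Summing the contributions gives betweenness(I) = 4.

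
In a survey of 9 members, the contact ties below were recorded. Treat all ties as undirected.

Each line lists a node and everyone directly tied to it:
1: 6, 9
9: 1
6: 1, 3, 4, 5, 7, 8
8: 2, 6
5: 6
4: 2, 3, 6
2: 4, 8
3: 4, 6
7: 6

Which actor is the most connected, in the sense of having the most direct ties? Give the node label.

6

Degrees — 1:2, 2:2, 3:2, 4:3, 5:1, 6:6, 7:1, 8:2, 9:1.
The maximum is 6, attained only by 6.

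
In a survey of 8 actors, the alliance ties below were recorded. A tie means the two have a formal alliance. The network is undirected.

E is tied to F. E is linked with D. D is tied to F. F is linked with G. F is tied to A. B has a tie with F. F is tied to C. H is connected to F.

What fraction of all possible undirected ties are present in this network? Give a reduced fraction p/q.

There are 8 edges and 8 nodes, so the maximum possible is C(8,2) = 28.
Density = 8/28 = 2/7.

2/7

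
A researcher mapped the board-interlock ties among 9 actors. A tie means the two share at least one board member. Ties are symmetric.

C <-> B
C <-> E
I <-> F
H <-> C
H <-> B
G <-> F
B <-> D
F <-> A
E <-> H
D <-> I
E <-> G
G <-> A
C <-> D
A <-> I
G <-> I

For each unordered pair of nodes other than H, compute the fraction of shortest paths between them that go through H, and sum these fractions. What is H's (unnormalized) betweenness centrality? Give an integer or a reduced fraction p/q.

5/6

Pairs whose geodesics pass through H — B–E: 1/2; B–G: 1/3.
All other pairs contribute 0.
Summing the contributions gives betweenness(H) = 5/6.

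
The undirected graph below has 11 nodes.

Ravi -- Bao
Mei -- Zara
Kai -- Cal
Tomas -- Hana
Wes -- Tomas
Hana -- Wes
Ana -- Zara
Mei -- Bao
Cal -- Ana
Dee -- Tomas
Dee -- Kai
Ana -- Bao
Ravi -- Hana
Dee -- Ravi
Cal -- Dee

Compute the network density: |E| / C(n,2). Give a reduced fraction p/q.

3/11

There are 15 edges and 11 nodes, so the maximum possible is C(11,2) = 55.
Density = 15/55 = 3/11.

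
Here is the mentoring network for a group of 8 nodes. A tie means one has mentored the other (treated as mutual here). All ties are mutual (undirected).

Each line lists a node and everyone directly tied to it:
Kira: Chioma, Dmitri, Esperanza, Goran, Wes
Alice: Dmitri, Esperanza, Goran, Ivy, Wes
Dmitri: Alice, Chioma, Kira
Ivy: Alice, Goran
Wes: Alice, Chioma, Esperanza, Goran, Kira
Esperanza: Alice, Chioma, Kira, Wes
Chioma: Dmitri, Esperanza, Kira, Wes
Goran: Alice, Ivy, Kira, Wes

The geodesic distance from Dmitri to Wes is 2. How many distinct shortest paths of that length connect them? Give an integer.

The shortest distance is 2. The length-2 paths are: Dmitri–Alice–Wes; Dmitri–Kira–Wes; Dmitri–Chioma–Wes.
That gives 3 distinct shortest paths.

3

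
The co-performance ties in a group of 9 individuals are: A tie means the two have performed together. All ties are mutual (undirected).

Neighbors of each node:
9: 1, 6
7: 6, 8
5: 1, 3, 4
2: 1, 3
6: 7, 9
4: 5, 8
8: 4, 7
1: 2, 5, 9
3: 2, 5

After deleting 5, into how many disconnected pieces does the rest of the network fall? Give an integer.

5's neighbors (1, 3, and 4) remain reachable from one another through other ties, so the rest of the network stays in one piece.

1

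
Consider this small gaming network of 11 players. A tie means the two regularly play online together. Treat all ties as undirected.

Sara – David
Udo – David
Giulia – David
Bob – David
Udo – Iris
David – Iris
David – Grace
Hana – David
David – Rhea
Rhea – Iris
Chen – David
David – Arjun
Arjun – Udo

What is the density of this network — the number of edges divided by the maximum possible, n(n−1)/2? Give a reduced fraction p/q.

13/55

There are 13 edges and 11 nodes, so the maximum possible is C(11,2) = 55.
Density = 13/55.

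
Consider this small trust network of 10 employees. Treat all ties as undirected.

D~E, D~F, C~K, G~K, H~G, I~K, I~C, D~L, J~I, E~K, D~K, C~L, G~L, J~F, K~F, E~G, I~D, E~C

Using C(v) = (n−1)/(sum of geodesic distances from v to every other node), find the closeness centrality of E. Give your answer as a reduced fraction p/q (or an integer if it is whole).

3/5

Distances from E: C:1, D:1, F:2, G:1, H:2, I:2, J:3, K:1, L:2. Sum = 15.
n = 10, so closeness = 9/15 = 3/5.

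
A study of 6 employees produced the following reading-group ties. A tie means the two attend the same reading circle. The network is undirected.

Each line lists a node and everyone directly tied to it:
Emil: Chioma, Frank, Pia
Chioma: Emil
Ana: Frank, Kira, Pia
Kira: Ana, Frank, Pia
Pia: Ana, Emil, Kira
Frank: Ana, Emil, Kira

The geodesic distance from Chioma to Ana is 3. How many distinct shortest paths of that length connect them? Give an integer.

The shortest distance is 3. The length-3 paths are: Chioma–Emil–Pia–Ana; Chioma–Emil–Frank–Ana.
That gives 2 distinct shortest paths.

2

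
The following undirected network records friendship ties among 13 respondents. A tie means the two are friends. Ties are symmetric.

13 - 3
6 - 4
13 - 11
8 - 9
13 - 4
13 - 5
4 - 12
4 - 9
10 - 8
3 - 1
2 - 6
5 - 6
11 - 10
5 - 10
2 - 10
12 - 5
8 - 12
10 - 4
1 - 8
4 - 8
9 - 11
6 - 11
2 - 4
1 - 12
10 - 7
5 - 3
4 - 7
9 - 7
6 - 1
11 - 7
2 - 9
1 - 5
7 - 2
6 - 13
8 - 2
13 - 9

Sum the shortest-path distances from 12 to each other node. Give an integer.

Distances from 12: 1:1, 2:2, 3:2, 4:1, 5:1, 6:2, 7:2, 8:1, 9:2, 10:2, 11:3, 13:2.
Sum = 1 + 2 + 2 + 1 + 1 + 2 + 2 + 1 + 2 + 2 + 3 + 2 = 21.

21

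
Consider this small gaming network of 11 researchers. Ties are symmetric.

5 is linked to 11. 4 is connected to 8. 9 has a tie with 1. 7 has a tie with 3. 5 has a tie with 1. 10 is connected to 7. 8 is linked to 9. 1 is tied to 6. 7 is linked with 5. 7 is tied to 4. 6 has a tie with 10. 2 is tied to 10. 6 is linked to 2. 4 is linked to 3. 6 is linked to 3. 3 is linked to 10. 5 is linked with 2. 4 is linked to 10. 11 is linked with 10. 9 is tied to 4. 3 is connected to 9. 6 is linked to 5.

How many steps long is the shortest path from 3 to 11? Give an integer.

One shortest route is 3 – 10 – 11, which uses 2 edges, and 3 and 11 are not directly tied, so nothing shorter exists. So d(3,11) = 2.

2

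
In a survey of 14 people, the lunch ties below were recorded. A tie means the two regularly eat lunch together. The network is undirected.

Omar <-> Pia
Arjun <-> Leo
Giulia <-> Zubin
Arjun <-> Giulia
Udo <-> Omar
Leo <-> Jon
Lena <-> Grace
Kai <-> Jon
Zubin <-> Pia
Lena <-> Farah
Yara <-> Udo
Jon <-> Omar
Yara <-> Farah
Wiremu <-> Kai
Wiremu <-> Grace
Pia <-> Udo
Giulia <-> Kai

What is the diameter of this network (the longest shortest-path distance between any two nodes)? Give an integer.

6

Eccentricity of each node (its greatest distance to any other): Arjun:6, Farah:6, Giulia:5, Grace:5, Jon:4, Kai:4, Lena:5, Leo:5, Omar:4, Pia:5, Udo:4, Wiremu:4, Yara:5, Zubin:5.
The maximum eccentricity is 6, realized for instance by the pair Farah–Arjun via Farah – Lena – Grace – Wiremu – Kai – Giulia – Arjun. So the diameter is 6.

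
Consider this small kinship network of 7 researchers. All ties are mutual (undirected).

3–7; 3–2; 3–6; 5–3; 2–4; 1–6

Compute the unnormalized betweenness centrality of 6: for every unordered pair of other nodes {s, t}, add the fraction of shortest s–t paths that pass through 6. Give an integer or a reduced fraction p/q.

Pairs whose geodesics pass through 6 — 7–1: 1; 3–1: 1; 2–1: 1; 1–4: 1; 1–5: 1.
All other pairs contribute 0.
Summing the contributions gives betweenness(6) = 5.

5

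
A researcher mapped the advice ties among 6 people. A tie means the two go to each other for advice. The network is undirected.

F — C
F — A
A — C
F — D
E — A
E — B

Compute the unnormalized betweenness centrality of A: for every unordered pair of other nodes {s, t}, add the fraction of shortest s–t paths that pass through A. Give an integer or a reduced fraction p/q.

6

Pairs whose geodesics pass through A — B–D: 1; B–C: 1; B–F: 1; E–D: 1; E–C: 1; E–F: 1.
All other pairs contribute 0.
Summing the contributions gives betweenness(A) = 6.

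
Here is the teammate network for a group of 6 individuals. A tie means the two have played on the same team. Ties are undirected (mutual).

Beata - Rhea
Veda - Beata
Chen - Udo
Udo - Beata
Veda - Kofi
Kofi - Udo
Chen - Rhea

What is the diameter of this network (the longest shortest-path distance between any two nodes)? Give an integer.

3

Eccentricity of each node (its greatest distance to any other): Beata:2, Chen:3, Kofi:3, Rhea:3, Udo:2, Veda:3.
The maximum eccentricity is 3, realized for instance by the pair Chen–Veda via Chen – Rhea – Beata – Veda. So the diameter is 3.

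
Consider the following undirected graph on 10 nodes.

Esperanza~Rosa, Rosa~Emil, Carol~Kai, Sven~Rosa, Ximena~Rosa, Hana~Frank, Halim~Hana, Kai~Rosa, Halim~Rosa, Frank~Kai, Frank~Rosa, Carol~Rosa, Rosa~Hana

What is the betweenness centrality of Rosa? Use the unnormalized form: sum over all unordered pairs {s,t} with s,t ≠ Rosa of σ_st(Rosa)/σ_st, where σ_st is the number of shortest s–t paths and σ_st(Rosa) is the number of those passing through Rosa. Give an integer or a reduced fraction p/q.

Pairs whose geodesics pass through Rosa — Frank–Sven: 1; Frank–Halim: 1/2; Frank–Emil: 1; Frank–Esperanza: 1; Frank–Ximena: 1; Frank–Carol: 1/2; Sven–Halim: 1; Sven–Emil: 1; Sven–Esperanza: 1; Sven–Kai: 1; Sven–Ximena: 1; Sven–Carol: 1; Sven–Hana: 1; Halim–Emil: 1 … (+18 more pairs).
All other pairs contribute 0.
Summing the contributions gives betweenness(Rosa) = 61/2.

61/2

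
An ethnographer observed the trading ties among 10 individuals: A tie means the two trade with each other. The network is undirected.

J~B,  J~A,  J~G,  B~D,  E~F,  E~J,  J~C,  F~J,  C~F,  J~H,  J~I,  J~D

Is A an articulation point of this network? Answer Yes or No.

Even without A, every remaining node can still reach every other (the residual graph is connected), so A is not a cut vertex.

No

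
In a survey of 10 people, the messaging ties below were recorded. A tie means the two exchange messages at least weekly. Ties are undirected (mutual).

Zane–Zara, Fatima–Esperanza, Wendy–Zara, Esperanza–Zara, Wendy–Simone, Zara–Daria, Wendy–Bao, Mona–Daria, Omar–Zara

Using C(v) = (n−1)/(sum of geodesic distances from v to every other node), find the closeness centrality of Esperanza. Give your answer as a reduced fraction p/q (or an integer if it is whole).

9/19

Distances from Esperanza: Bao:3, Daria:2, Fatima:1, Mona:3, Omar:2, Simone:3, Wendy:2, Zane:2, Zara:1. Sum = 19.
n = 10, so closeness = 9/19.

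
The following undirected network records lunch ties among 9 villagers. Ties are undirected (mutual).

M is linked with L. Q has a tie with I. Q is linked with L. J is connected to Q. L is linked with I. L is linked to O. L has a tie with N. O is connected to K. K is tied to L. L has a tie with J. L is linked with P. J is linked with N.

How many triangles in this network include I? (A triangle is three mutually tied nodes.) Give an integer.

1

I's neighbors: L and Q.
Neighbor pairs that are themselves tied: I–L–Q. Each forms one triangle with I, for 1 in total.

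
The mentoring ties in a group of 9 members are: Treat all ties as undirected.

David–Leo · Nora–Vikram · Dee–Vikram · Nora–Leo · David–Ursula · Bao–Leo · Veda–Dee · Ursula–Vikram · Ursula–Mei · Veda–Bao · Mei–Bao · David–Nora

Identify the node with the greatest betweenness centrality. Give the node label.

Bao

Unnormalized betweenness of each node: Bao:19/3, David:11/6, Dee:7/3, Leo:25/6, Mei:11/6, Nora:17/6, Ursula:9/2, Veda:7/3, Vikram:35/6.
Bao has the largest value, 19/3, making it the main broker — the node through which the most shortest paths run.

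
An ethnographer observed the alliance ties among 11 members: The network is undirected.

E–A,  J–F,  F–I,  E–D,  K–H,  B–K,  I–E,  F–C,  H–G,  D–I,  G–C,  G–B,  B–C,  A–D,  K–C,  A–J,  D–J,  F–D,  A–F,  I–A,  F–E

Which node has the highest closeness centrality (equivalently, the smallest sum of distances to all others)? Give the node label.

Farness (sum of distances to all others) for each node — A:20, B:22, C:16, D:20, E:21, F:15, G:22, H:29, I:21, J:22, K:22.
The smallest farness is 15, for F, so F has the highest closeness.

F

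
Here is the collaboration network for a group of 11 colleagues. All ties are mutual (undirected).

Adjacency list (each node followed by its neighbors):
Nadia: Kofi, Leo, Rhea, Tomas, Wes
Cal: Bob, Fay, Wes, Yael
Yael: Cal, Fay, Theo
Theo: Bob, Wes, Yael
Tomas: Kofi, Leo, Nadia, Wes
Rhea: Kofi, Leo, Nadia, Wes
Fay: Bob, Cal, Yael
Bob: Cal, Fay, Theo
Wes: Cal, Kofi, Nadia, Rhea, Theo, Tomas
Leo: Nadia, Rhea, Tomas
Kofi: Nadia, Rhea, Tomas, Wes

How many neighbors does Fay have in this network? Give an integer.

3

Fay is directly tied to Bob, Cal, and Yael. That is 3 neighbors, so the degree of Fay is 3.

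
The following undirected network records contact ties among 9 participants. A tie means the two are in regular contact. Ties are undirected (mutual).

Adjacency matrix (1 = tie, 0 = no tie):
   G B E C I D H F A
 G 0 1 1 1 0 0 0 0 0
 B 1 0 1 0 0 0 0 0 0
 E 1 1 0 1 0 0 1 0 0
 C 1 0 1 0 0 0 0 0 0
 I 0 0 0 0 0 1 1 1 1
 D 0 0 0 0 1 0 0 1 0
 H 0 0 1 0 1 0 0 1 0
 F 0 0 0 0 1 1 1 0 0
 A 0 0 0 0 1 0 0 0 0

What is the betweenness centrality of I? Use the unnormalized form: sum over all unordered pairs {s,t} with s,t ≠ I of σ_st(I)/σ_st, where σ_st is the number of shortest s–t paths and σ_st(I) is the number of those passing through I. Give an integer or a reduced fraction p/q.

19/2

Pairs whose geodesics pass through I — G–D: 1/2; G–A: 1; B–D: 1/2; B–A: 1; E–D: 1/2; E–A: 1; C–D: 1/2; C–A: 1; D–H: 1/2; D–A: 1; H–A: 1; F–A: 1.
All other pairs contribute 0.
Summing the contributions gives betweenness(I) = 19/2.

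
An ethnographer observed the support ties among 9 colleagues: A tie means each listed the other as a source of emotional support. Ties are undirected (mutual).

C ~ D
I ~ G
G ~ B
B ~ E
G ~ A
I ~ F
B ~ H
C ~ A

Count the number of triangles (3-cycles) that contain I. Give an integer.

0

I's neighbors are F and G, but none of them are tied to each other, so no triangle contains I.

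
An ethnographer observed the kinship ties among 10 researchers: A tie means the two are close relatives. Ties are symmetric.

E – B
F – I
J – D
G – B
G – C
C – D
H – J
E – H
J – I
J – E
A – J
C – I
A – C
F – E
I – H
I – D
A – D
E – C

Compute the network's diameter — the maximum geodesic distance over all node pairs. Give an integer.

Eccentricity of each node (its greatest distance to any other): A:3, B:3, C:2, D:3, E:2, F:3, G:3, H:3, I:3, J:3.
The maximum eccentricity is 3, realized for instance by the pair H–G via H – E – B – G. So the diameter is 3.

3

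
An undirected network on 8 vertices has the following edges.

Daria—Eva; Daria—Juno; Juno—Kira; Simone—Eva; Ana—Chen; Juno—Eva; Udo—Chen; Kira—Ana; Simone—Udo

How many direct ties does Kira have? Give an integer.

2

Kira is directly tied to Ana and Juno. That is 2 neighbors, so the degree of Kira is 2.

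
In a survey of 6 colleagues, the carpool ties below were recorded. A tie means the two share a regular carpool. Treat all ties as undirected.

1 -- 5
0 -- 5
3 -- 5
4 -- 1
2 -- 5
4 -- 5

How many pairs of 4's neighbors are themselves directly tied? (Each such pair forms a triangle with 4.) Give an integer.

4's neighbors: 1 and 5.
Neighbor pairs that are themselves tied: 4–1–5. Each forms one triangle with 4, for 1 in total.

1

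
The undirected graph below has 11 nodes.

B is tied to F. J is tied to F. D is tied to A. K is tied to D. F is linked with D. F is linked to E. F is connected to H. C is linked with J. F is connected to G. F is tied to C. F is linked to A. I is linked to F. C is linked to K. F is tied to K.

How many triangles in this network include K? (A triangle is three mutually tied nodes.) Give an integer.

K's neighbors: C, D, and F.
Neighbor pairs that are themselves tied: K–C–F; K–D–F. Each forms one triangle with K, for 2 in total.

2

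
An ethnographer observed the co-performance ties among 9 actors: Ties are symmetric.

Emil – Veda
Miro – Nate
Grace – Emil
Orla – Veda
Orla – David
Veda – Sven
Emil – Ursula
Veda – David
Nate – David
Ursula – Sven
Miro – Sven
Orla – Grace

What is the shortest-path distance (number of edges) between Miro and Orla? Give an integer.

3

One shortest route is Miro – Sven – Veda – Orla, which uses 3 edges, and at distance 2 from Miro we only reach {David, Ursula, Veda}, which does not include Orla. So d(Miro,Orla) = 3.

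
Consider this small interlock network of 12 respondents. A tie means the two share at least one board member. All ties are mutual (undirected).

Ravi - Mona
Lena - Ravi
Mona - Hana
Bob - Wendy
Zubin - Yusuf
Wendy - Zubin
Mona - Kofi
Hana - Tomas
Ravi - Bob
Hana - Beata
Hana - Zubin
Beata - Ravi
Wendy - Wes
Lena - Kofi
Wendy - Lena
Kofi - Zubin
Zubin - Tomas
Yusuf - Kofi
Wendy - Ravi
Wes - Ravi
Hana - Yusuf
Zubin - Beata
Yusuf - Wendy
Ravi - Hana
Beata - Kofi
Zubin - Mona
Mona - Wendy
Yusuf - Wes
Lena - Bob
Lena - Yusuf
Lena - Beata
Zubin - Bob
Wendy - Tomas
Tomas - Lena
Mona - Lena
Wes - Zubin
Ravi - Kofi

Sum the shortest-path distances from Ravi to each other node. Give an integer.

14

Distances from Ravi: Beata:1, Bob:1, Hana:1, Kofi:1, Lena:1, Mona:1, Tomas:2, Wendy:1, Wes:1, Yusuf:2, Zubin:2.
Sum = 1 + 1 + 1 + 1 + 1 + 1 + 2 + 1 + 1 + 2 + 2 = 14.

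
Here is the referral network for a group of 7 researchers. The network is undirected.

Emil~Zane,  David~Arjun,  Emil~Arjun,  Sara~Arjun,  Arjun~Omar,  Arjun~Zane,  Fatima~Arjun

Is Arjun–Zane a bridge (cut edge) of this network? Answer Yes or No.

Even without that edge, Arjun still reaches Zane via Arjun – Emil – Zane, so the network stays connected. Not a bridge.

No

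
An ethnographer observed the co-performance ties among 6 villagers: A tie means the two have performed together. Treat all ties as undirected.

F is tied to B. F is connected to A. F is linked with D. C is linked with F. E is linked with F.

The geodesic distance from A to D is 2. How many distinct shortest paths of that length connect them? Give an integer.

1

The shortest distance is 2, and the only length-2 path is A–F–D. So there is exactly 1 shortest path.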